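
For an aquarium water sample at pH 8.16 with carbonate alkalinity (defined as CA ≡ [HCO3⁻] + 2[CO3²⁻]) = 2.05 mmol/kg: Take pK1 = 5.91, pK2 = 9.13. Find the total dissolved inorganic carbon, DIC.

DIC = 1.88 mmol/kg

CA = [HCO3⁻] + 2[CO3²⁻] = (α₁ + 2α₂)·DIC
At pH 8.16: [H⁺]/K1 = 10^-2.25 = 0.0056234, K2/[H⁺] = 10^-0.97 = 0.10715
α₁ = 1/(1 + 0.0056234 + 0.10715) = 1/1.1128 = 0.8987; α₂ = α₁·K2/[H⁺] = 0.09629
α₁ + 2α₂ = 1.0912
DIC = CA / (α₁ + 2α₂) = 2.05 / 1.0912 = 1.88 mmol/kg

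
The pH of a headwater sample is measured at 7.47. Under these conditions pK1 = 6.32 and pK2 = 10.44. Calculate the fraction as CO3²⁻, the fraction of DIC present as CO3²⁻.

α₂ = 1 / (1 + [H⁺]/K2 + [H⁺]²/(K1K2)) = 1 / (1 + 10^+2.97 + 10^+1.82)
   = 1 / (1 + 933.25 + 66.069) = 1/1000.3 = 0.0009997

α₂ = 0.00100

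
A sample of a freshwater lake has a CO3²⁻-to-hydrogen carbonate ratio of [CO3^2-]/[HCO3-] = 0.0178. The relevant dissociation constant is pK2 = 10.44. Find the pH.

From K2 = [H⁺][CO3^2-]/[HCO3-]:  pH = pK2 + log₁₀([CO3^2-]/[HCO3-])
log₁₀(0.0178) = -1.750
pH = 10.44 + (-1.750) = 8.69

pH = 8.69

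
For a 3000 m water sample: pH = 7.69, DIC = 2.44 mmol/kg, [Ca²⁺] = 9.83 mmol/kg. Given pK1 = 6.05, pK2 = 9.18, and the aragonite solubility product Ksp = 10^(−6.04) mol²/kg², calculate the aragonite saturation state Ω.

α₂ = 1 / (1 + [H⁺]/K2 + [H⁺]²/(K1K2)) = 1 / (1 + 10^+1.49 + 10^-0.15)
   = 1 / (1 + 30.903 + 0.70795) = 1/32.611 = 0.03066
[CO3²⁻] = α₂ × DIC = 0.03066 × 2.44 = 0.07482 mmol/kg
Ksp = 10^(−6.04) = 9.120×10^-7
Ω = [Ca²⁺][CO3²⁻]/Ksp = (9.83×10^-3)(7.482×10^-5) / 9.120×10^-7 = 0.806

Ω = 0.806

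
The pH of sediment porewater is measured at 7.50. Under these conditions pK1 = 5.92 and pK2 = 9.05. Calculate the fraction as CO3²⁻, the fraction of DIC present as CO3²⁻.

α₂ = 1 / (1 + [H⁺]/K2 + [H⁺]²/(K1K2)) = 1 / (1 + 10^+1.55 + 10^-0.03)
   = 1 / (1 + 35.481 + 0.93325) = 1/37.415 = 0.02673

α₂ = 0.0267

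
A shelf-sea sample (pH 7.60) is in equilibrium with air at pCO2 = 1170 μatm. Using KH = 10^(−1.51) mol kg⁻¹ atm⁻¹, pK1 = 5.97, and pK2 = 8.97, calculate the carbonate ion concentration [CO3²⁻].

[CO3²⁻] = 0.0658 mmol/kg

[CO2*] = KH · pCO2 = 10^(−1.51) × 1170×10^-6 = 3.616×10^-5 mol/kg
α₀ = 1/(1 + K1/[H⁺] + K1K2/[H⁺]²) = 1/(1 + 10^+1.63 + 10^+0.26) = 0.02199
DIC = [CO2*]/α₀ = 3.616×10^-5 / 0.02199 = 1.644 mmol/kg
[CO3²⁻] = α₂·DIC; α₂ = 0.04001, so [CO3²⁻] = 0.04001 × 1.644 = 0.0658 mmol/kg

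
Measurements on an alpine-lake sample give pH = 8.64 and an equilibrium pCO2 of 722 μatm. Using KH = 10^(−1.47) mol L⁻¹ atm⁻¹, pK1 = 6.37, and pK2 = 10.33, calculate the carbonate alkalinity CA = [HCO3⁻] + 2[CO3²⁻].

CA = 4.74 mmol/L

[CO2*] = KH · pCO2 = 10^(−1.47) × 722×10^-6 = 2.446×10^-5 mol/L
α₀ = 1/(1 + K1/[H⁺] + K1K2/[H⁺]²) = 1/(1 + 10^+2.27 + 10^+0.58) = 0.005235
DIC = [CO2*]/α₀ = 2.446×10^-5 / 0.005235 = 4.673 mmol/L
CA = (α₁ + 2α₂)·DIC = (0.9749 + 2×0.01990) × 4.673 = 4.74 mmol/L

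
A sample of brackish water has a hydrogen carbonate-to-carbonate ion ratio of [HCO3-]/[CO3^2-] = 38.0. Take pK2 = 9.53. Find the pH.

pH = 7.95

From K2 = [H⁺][CO3^2-]/[HCO3-]:  pH = pK2 − log₁₀([HCO3-]/[CO3^2-])
log₁₀(38.0) = +1.580
pH = 9.53 − (+1.580) = 7.95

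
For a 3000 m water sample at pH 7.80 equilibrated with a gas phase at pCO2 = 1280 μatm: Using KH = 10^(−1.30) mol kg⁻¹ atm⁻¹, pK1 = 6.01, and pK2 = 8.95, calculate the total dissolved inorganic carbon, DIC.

[CO2*] = KH · pCO2 = 10^(−1.30) × 1280×10^-6 = 6.415×10^-5 mol/kg
α₀ = 1/(1 + K1/[H⁺] + K1K2/[H⁺]²) = 1/(1 + 10^+1.79 + 10^+0.64) = 0.01492
DIC = [CO2*]/α₀ = 6.415×10^-5 / 0.01492 = 4.30 mmol/kg

DIC = 4.30 mmol/kg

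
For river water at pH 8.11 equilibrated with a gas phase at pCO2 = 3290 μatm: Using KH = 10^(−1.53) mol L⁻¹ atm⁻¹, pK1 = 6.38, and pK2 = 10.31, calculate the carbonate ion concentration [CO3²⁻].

[CO3²⁻] = 0.0329 mmol/L

[CO2*] = KH · pCO2 = 10^(−1.53) × 3290×10^-6 = 9.709×10^-5 mol/L
α₀ = 1/(1 + K1/[H⁺] + K1K2/[H⁺]²) = 1/(1 + 10^+1.73 + 10^-0.47) = 0.01817
DIC = [CO2*]/α₀ = 9.709×10^-5 / 0.01817 = 5.344 mmol/L
[CO3²⁻] = α₂·DIC; α₂ = 0.006156, so [CO3²⁻] = 0.006156 × 5.344 = 0.0329 mmol/L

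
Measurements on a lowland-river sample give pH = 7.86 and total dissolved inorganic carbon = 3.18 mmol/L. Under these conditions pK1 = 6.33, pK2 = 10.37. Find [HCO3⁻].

[HCO3⁻] = 3.08 mmol/L

α₁ = 1 / (1 + [H⁺]/K1 + K2/[H⁺]) = 1 / (1 + 10^-1.53 + 10^-2.51)
   = 1 / (1 + 0.029512 + 0.0030903) = 1/1.0326 = 0.9684
[HCO3⁻] = α₁ × DIC = 0.9684 × 3.18 = 3.08 mmol/L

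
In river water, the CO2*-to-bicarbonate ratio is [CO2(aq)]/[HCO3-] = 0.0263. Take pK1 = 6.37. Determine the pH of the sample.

From K1 = [H⁺][HCO3-]/[CO2(aq)]:  pH = pK1 − log₁₀([CO2(aq)]/[HCO3-])
log₁₀(0.0263) = -1.580
pH = 6.37 − (-1.580) = 7.95

pH = 7.95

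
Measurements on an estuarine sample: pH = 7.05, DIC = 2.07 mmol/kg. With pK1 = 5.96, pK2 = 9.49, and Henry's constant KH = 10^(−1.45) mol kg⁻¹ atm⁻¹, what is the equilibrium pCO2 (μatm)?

pCO2 = 4370 μatm

α₀ = 1 / (1 + K1/[H⁺] + K1K2/[H⁺]²) = 1 / (1 + 10^+1.09 + 10^-1.35)
   = 1 / (1 + 12.303 + 0.044668) = 1/13.347 = 0.07492
[CO2*] = α₀ × DIC = 0.07492 × 2.07 = 0.1551 mmol/kg
pCO2 = [CO2*]/KH = 1.551×10^-4 / 3.548×10^-2 = 4370 μatm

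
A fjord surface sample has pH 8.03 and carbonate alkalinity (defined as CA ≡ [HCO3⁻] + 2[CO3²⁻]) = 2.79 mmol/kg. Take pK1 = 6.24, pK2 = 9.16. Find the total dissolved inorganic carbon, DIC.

CA = [HCO3⁻] + 2[CO3²⁻] = (α₁ + 2α₂)·DIC
At pH 8.03: [H⁺]/K1 = 10^-1.79 = 0.016218, K2/[H⁺] = 10^-1.13 = 0.074131
α₁ = 1/(1 + 0.016218 + 0.074131) = 1/1.0903 = 0.9171; α₂ = α₁·K2/[H⁺] = 0.06799
α₁ + 2α₂ = 1.0531
DIC = CA / (α₁ + 2α₂) = 2.79 / 1.0531 = 2.65 mmol/kg

DIC = 2.65 mmol/kg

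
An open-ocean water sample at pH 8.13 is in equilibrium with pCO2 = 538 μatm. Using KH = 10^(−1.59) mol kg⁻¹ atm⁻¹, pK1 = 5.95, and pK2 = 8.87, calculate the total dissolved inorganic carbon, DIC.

DIC = 2.49 mmol/kg

[CO2*] = KH · pCO2 = 10^(−1.59) × 538×10^-6 = 1.383×10^-5 mol/kg
α₀ = 1/(1 + K1/[H⁺] + K1K2/[H⁺]²) = 1/(1 + 10^+2.18 + 10^+1.44) = 0.005559
DIC = [CO2*]/α₀ = 1.383×10^-5 / 0.005559 = 2.49 mmol/kg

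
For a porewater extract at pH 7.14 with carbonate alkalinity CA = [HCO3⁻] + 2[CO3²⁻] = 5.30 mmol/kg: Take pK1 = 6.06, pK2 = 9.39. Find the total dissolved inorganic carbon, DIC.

DIC = 5.71 mmol/kg

CA = [HCO3⁻] + 2[CO3²⁻] = (α₁ + 2α₂)·DIC
At pH 7.14: [H⁺]/K1 = 10^-1.08 = 0.083176, K2/[H⁺] = 10^-2.25 = 0.0056234
α₁ = 1/(1 + 0.083176 + 0.0056234) = 1/1.0888 = 0.9184; α₂ = α₁·K2/[H⁺] = 0.005165
α₁ + 2α₂ = 0.9288
DIC = CA / (α₁ + 2α₂) = 5.30 / 0.9288 = 5.71 mmol/kg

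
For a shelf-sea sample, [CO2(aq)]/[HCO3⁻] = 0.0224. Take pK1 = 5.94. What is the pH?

pH = 7.59

From K1 = [H⁺][HCO3⁻]/[CO2(aq)]:  pH = pK1 − log₁₀([CO2(aq)]/[HCO3⁻])
log₁₀(0.0224) = -1.650
pH = 5.94 − (-1.650) = 7.59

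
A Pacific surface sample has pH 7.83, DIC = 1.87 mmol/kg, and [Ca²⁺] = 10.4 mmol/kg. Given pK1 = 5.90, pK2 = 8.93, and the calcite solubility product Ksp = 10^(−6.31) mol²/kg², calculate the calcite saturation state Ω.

Ω = 2.89

α₂ = 1 / (1 + [H⁺]/K2 + [H⁺]²/(K1K2)) = 1 / (1 + 10^+1.10 + 10^-0.83)
   = 1 / (1 + 12.589 + 0.14791) = 1/13.737 = 0.07280
[CO3²⁻] = α₂ × DIC = 0.07280 × 1.87 = 0.1361 mmol/kg
Ksp = 10^(−6.31) = 4.898×10^-7
Ω = [Ca²⁺][CO3²⁻]/Ksp = (10.4×10^-3)(1.361×10^-4) / 4.898×10^-7 = 2.89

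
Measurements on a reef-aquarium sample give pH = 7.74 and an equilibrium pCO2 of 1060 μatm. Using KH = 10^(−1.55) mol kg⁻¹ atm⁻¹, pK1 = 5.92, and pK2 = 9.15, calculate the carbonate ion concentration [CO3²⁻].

[CO3²⁻] = 0.0768 mmol/kg

[CO2*] = KH · pCO2 = 10^(−1.55) × 1060×10^-6 = 2.987×10^-5 mol/kg
α₀ = 1/(1 + K1/[H⁺] + K1K2/[H⁺]²) = 1/(1 + 10^+1.82 + 10^+0.41) = 0.01436
DIC = [CO2*]/α₀ = 2.987×10^-5 / 0.01436 = 2.080 mmol/kg
[CO3²⁻] = α₂·DIC; α₂ = 0.03691, so [CO3²⁻] = 0.03691 × 2.080 = 0.0768 mmol/kg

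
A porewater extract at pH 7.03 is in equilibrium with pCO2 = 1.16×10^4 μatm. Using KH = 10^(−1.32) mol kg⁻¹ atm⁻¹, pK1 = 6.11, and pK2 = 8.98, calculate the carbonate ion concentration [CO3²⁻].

[CO3²⁻] = 0.0518 mmol/kg

[CO2*] = KH · pCO2 = 10^(−1.32) × 1.16×10^4×10^-6 = 5.552×10^-4 mol/kg
α₀ = 1/(1 + K1/[H⁺] + K1K2/[H⁺]²) = 1/(1 + 10^+0.92 + 10^-1.03) = 0.1063
DIC = [CO2*]/α₀ = 5.552×10^-4 / 0.1063 = 5.225 mmol/kg
[CO3²⁻] = α₂·DIC; α₂ = 0.009917, so [CO3²⁻] = 0.009917 × 5.225 = 0.0518 mmol/kg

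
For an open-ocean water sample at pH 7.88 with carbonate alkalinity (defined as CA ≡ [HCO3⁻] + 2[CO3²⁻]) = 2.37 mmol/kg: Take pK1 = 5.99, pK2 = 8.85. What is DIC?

CA = [HCO3⁻] + 2[CO3²⁻] = (α₁ + 2α₂)·DIC
At pH 7.88: [H⁺]/K1 = 10^-1.89 = 0.012882, K2/[H⁺] = 10^-0.97 = 0.10715
α₁ = 1/(1 + 0.012882 + 0.10715) = 1/1.1200 = 0.8928; α₂ = α₁·K2/[H⁺] = 0.09567
α₁ + 2α₂ = 1.0842
DIC = CA / (α₁ + 2α₂) = 2.37 / 1.0842 = 2.19 mmol/kg

DIC = 2.19 mmol/kg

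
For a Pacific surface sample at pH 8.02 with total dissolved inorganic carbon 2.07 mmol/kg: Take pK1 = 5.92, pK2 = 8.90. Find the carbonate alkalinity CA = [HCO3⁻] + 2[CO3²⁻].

CA = [HCO3⁻] + 2[CO3²⁻] = (α₁ + 2α₂)·DIC
At pH 8.02: [H⁺]/K1 = 10^-2.10 = 0.0079433, K2/[H⁺] = 10^-0.88 = 0.13183
α₁ = 1/(1 + 0.0079433 + 0.13183) = 1/1.1398 = 0.8774; α₂ = α₁·K2/[H⁺] = 0.1157
α₁ + 2α₂ = 1.1087
CA = 1.1087 × 2.07 = 2.29 mmol/kg

CA = 2.29 mmol/kg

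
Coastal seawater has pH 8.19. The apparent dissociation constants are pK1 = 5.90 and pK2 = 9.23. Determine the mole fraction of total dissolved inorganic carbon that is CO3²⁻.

α₂ = 1 / (1 + [H⁺]/K2 + [H⁺]²/(K1K2)) = 1 / (1 + 10^+1.04 + 10^-1.25)
   = 1 / (1 + 10.965 + 0.056234) = 1/12.021 = 0.08319

α₂ = 0.0832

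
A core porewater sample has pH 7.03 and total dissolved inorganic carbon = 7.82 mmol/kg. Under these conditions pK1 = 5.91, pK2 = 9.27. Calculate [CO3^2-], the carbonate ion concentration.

[CO3²⁻] = 0.0416 mmol/kg

α₂ = 1 / (1 + [H⁺]/K2 + [H⁺]²/(K1K2)) = 1 / (1 + 10^+2.24 + 10^+1.12)
   = 1 / (1 + 173.78 + 13.183) = 1/187.96 = 0.005320
[CO3²⁻] = α₂ × DIC = 0.005320 × 7.82 = 0.0416 mmol/kg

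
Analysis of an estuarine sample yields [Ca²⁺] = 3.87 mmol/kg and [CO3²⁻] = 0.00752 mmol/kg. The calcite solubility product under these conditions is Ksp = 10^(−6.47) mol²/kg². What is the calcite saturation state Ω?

Ω = 0.0859

Ksp = 10^(−6.47) = 3.388×10^-7
Ω = [Ca²⁺][CO3²⁻]/Ksp = (3.87×10^-3)(0.00752×10^-3) / 3.388×10^-7 = 0.0859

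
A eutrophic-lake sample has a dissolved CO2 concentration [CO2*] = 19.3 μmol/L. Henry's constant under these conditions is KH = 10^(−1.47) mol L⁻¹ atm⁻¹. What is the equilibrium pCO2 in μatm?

KH = 10^(−1.47) = 3.388×10^-2 mol L⁻¹ atm⁻¹
pCO2 = [CO2*]/KH = 19.3×10^-6 / 3.388×10^-2 = 5.70×10^-4 atm = 570 μatm

pCO2 = 570 μatm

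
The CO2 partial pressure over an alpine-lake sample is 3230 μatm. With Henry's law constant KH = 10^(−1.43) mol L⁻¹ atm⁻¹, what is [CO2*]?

[CO2*] = 120 μmol/L

KH = 10^(−1.43) = 3.715×10^-2 mol L⁻¹ atm⁻¹
[CO2*] = KH · pCO2 = 3.715×10^-2 × 3230×10^-6 atm = 1.20×10^-4 mol/L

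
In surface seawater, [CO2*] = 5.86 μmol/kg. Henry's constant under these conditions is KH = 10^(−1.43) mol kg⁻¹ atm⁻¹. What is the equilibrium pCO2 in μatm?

KH = 10^(−1.43) = 3.715×10^-2 mol kg⁻¹ atm⁻¹
pCO2 = [CO2*]/KH = 5.86×10^-6 / 3.715×10^-2 = 1.58×10^-4 atm = 158 μatm

pCO2 = 158 μatm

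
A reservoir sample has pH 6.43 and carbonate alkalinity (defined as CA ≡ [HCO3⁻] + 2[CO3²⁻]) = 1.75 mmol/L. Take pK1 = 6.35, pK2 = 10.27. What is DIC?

DIC = 3.20 mmol/L

CA = [HCO3⁻] + 2[CO3²⁻] = (α₁ + 2α₂)·DIC
At pH 6.43: [H⁺]/K1 = 10^-0.08 = 0.83176, K2/[H⁺] = 10^-3.84 = 0.00014454
α₁ = 1/(1 + 0.83176 + 0.00014454) = 1/1.8319 = 0.5459; α₂ = α₁·K2/[H⁺] = 7.890×10^-5
α₁ + 2α₂ = 0.5460
DIC = CA / (α₁ + 2α₂) = 1.75 / 0.5460 = 3.20 mmol/L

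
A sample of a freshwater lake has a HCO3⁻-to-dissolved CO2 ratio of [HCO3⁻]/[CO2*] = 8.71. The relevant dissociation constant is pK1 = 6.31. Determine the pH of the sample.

pH = 7.25

From K1 = [H⁺][HCO3⁻]/[CO2*]:  pH = pK1 + log₁₀([HCO3⁻]/[CO2*])
log₁₀(8.71) = +0.940
pH = 6.31 + (+0.940) = 7.25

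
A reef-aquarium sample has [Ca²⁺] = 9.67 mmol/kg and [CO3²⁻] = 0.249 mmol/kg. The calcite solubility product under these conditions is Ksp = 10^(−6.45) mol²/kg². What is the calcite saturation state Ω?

Ω = 6.79

Ksp = 10^(−6.45) = 3.548×10^-7
Ω = [Ca²⁺][CO3²⁻]/Ksp = (9.67×10^-3)(0.249×10^-3) / 3.548×10^-7 = 6.79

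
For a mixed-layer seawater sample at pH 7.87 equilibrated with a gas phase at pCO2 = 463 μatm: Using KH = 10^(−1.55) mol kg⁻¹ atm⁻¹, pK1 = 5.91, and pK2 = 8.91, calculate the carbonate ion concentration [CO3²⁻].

[CO2*] = KH · pCO2 = 10^(−1.55) × 463×10^-6 = 1.305×10^-5 mol/kg
α₀ = 1/(1 + K1/[H⁺] + K1K2/[H⁺]²) = 1/(1 + 10^+1.96 + 10^+0.92) = 0.009948
DIC = [CO2*]/α₀ = 1.305×10^-5 / 0.009948 = 1.312 mmol/kg
[CO3²⁻] = α₂·DIC; α₂ = 0.08275, so [CO3²⁻] = 0.08275 × 1.312 = 0.109 mmol/kg

[CO3²⁻] = 0.109 mmol/kg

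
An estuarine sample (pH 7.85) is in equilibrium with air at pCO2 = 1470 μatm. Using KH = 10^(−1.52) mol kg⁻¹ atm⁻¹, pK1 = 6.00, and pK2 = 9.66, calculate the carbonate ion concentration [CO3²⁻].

[CO2*] = KH · pCO2 = 10^(−1.52) × 1470×10^-6 = 4.439×10^-5 mol/kg
α₀ = 1/(1 + K1/[H⁺] + K1K2/[H⁺]²) = 1/(1 + 10^+1.85 + 10^+0.04) = 0.01372
DIC = [CO2*]/α₀ = 4.439×10^-5 / 0.01372 = 3.236 mmol/kg
[CO3²⁻] = α₂·DIC; α₂ = 0.01504, so [CO3²⁻] = 0.01504 × 3.236 = 0.0487 mmol/kg

[CO3²⁻] = 0.0487 mmol/kg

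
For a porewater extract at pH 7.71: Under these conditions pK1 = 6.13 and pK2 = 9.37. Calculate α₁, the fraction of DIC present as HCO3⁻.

α₁ = 0.954

α₁ = 1 / (1 + [H⁺]/K1 + K2/[H⁺]) = 1 / (1 + 10^-1.58 + 10^-1.66)
   = 1 / (1 + 0.026303 + 0.021878) = 1/1.0482 = 0.9540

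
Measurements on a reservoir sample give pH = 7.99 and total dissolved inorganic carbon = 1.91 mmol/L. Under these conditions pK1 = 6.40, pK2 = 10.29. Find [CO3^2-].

[CO3²⁻] = 9.29 μmol/L

α₂ = 1 / (1 + [H⁺]/K2 + [H⁺]²/(K1K2)) = 1 / (1 + 10^+2.30 + 10^+0.71)
   = 1 / (1 + 199.53 + 5.1286) = 1/205.65 = 0.004863
[CO3²⁻] = α₂ × DIC = 0.004863 × 1.91 = 0.00929 mmol/L = 9.29 μmol/L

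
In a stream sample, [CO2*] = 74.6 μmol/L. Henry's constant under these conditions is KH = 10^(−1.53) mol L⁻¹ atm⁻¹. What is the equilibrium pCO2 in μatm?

pCO2 = 2530 μatm

KH = 10^(−1.53) = 2.951×10^-2 mol L⁻¹ atm⁻¹
pCO2 = [CO2*]/KH = 74.6×10^-6 / 2.951×10^-2 = 2.53×10^-3 atm = 2530 μatm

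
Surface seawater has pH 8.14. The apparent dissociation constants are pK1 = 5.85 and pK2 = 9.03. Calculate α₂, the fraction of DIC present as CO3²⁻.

α₂ = 0.114

α₂ = 1 / (1 + [H⁺]/K2 + [H⁺]²/(K1K2)) = 1 / (1 + 10^+0.89 + 10^-1.40)
   = 1 / (1 + 7.7625 + 0.039811) = 1/8.8023 = 0.1136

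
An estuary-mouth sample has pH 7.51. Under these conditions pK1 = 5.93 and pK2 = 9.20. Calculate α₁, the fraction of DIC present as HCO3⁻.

α₁ = 1 / (1 + [H⁺]/K1 + K2/[H⁺]) = 1 / (1 + 10^-1.58 + 10^-1.69)
   = 1 / (1 + 0.026303 + 0.020417) = 1/1.0467 = 0.9554

α₁ = 0.955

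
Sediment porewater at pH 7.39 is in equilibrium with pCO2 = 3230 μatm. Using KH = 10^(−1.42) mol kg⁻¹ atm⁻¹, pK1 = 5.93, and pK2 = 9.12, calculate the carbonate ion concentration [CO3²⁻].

[CO3²⁻] = 0.0659 mmol/kg

[CO2*] = KH · pCO2 = 10^(−1.42) × 3230×10^-6 = 1.228×10^-4 mol/kg
α₀ = 1/(1 + K1/[H⁺] + K1K2/[H⁺]²) = 1/(1 + 10^+1.46 + 10^-0.27) = 0.03292
DIC = [CO2*]/α₀ = 1.228×10^-4 / 0.03292 = 3.730 mmol/kg
[CO3²⁻] = α₂·DIC; α₂ = 0.01768, so [CO3²⁻] = 0.01768 × 3.730 = 0.0659 mmol/kg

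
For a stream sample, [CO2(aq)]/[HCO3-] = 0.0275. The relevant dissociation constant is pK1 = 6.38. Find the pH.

From K1 = [H⁺][HCO3-]/[CO2(aq)]:  pH = pK1 − log₁₀([CO2(aq)]/[HCO3-])
log₁₀(0.0275) = -1.561
pH = 6.38 − (-1.561) = 7.94

pH = 7.94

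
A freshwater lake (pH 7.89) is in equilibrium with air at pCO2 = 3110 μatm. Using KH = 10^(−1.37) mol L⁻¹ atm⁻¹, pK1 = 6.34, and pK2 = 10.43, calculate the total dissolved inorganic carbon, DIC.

DIC = 4.85 mmol/L

[CO2*] = KH · pCO2 = 10^(−1.37) × 3110×10^-6 = 1.327×10^-4 mol/L
α₀ = 1/(1 + K1/[H⁺] + K1K2/[H⁺]²) = 1/(1 + 10^+1.55 + 10^-0.99) = 0.02733
DIC = [CO2*]/α₀ = 1.327×10^-4 / 0.02733 = 4.85 mmol/L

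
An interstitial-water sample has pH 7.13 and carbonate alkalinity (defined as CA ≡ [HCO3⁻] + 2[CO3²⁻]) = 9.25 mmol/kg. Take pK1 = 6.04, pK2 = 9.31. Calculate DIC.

CA = [HCO3⁻] + 2[CO3²⁻] = (α₁ + 2α₂)·DIC
At pH 7.13: [H⁺]/K1 = 10^-1.09 = 0.081283, K2/[H⁺] = 10^-2.18 = 0.0066069
α₁ = 1/(1 + 0.081283 + 0.0066069) = 1/1.0879 = 0.9192; α₂ = α₁·K2/[H⁺] = 0.006073
α₁ + 2α₂ = 0.9314
DIC = CA / (α₁ + 2α₂) = 9.25 / 0.9314 = 9.93 mmol/kg

DIC = 9.93 mmol/kg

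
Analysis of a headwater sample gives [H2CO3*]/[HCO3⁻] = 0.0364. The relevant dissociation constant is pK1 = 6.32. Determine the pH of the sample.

From K1 = [H⁺][HCO3⁻]/[H2CO3*]:  pH = pK1 − log₁₀([H2CO3*]/[HCO3⁻])
log₁₀(0.0364) = -1.439
pH = 6.32 − (-1.439) = 7.76

pH = 7.76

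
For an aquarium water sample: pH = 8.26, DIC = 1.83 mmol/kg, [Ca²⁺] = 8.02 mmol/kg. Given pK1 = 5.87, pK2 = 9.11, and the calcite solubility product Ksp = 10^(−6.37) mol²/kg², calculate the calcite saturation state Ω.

Ω = 4.24

α₂ = 1 / (1 + [H⁺]/K2 + [H⁺]²/(K1K2)) = 1 / (1 + 10^+0.85 + 10^-1.54)
   = 1 / (1 + 7.0795 + 0.028840) = 1/8.1083 = 0.1233
[CO3²⁻] = α₂ × DIC = 0.1233 × 1.83 = 0.2257 mmol/kg
Ksp = 10^(−6.37) = 4.266×10^-7
Ω = [Ca²⁺][CO3²⁻]/Ksp = (8.02×10^-3)(2.257×10^-4) / 4.266×10^-7 = 4.24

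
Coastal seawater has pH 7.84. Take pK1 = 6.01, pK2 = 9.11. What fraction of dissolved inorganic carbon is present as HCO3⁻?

α₁ = 1 / (1 + [H⁺]/K1 + K2/[H⁺]) = 1 / (1 + 10^-1.83 + 10^-1.27)
   = 1 / (1 + 0.014791 + 0.053703) = 1/1.0685 = 0.9359

α₁ = 0.936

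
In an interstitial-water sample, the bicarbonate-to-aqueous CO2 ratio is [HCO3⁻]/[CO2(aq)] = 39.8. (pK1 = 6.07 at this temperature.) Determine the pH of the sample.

From K1 = [H⁺][HCO3⁻]/[CO2(aq)]:  pH = pK1 + log₁₀([HCO3⁻]/[CO2(aq)])
log₁₀(39.8) = +1.600
pH = 6.07 + (+1.600) = 7.67

pH = 7.67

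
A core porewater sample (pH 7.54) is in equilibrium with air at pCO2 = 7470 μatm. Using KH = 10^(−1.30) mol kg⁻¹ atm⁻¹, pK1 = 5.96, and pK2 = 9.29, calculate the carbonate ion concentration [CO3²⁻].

[CO3²⁻] = 0.253 mmol/kg

[CO2*] = KH · pCO2 = 10^(−1.30) × 7470×10^-6 = 3.744×10^-4 mol/kg
α₀ = 1/(1 + K1/[H⁺] + K1K2/[H⁺]²) = 1/(1 + 10^+1.58 + 10^-0.17) = 0.02519
DIC = [CO2*]/α₀ = 3.744×10^-4 / 0.02519 = 14.86 mmol/kg
[CO3²⁻] = α₂·DIC; α₂ = 0.01703, so [CO3²⁻] = 0.01703 × 14.86 = 0.253 mmol/kg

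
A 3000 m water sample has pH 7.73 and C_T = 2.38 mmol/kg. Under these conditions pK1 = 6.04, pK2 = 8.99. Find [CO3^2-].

[CO3²⁻] = 0.122 mmol/kg

α₂ = 1 / (1 + [H⁺]/K2 + [H⁺]²/(K1K2)) = 1 / (1 + 10^+1.26 + 10^-0.43)
   = 1 / (1 + 18.197 + 0.37154) = 1/19.569 = 0.05110
[CO3²⁻] = α₂ × DIC = 0.05110 × 2.38 = 0.122 mmol/kg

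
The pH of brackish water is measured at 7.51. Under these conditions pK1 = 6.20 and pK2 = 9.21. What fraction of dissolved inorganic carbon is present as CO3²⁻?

α₂ = 1 / (1 + [H⁺]/K2 + [H⁺]²/(K1K2)) = 1 / (1 + 10^+1.70 + 10^+0.39)
   = 1 / (1 + 50.119 + 2.4547) = 1/53.573 = 0.01867

α₂ = 0.0187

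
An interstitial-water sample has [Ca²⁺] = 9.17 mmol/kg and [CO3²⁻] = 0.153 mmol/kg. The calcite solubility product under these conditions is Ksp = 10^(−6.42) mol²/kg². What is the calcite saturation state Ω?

Ω = 3.69

Ksp = 10^(−6.42) = 3.802×10^-7
Ω = [Ca²⁺][CO3²⁻]/Ksp = (9.17×10^-3)(0.153×10^-3) / 3.802×10^-7 = 3.69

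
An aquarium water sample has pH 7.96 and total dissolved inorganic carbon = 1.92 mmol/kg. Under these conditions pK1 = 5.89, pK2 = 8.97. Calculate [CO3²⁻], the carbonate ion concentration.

[CO3²⁻] = 0.170 mmol/kg

α₂ = 1 / (1 + [H⁺]/K2 + [H⁺]²/(K1K2)) = 1 / (1 + 10^+1.01 + 10^-1.06)
   = 1 / (1 + 10.233 + 0.087096) = 1/11.320 = 0.08834
[CO3²⁻] = α₂ × DIC = 0.08834 × 1.92 = 0.170 mmol/kg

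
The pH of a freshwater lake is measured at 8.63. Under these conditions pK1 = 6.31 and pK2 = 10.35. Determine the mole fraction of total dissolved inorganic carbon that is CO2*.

α₀ = 1 / (1 + K1/[H⁺] + K1K2/[H⁺]²) = 1 / (1 + 10^+2.32 + 10^+0.60)
   = 1 / (1 + 208.93 + 3.9811) = 1/213.91 = 0.004675

α₀ = 0.00467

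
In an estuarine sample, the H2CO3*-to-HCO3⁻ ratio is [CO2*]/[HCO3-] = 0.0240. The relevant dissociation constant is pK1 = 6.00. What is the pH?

From K1 = [H⁺][HCO3-]/[CO2*]:  pH = pK1 − log₁₀([CO2*]/[HCO3-])
log₁₀(0.0240) = -1.620
pH = 6.00 − (-1.620) = 7.62

pH = 7.62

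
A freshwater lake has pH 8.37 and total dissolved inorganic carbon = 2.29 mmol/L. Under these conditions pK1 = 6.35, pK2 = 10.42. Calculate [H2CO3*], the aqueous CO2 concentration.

α₀ = 1 / (1 + K1/[H⁺] + K1K2/[H⁺]²) = 1 / (1 + 10^+2.02 + 10^-0.03)
   = 1 / (1 + 104.71 + 0.93325) = 1/106.65 = 0.009377
[CO2*] = α₀ × DIC = 0.009377 × 2.29 = 0.0215 mmol/L

[CO2*] = 0.0215 mmol/L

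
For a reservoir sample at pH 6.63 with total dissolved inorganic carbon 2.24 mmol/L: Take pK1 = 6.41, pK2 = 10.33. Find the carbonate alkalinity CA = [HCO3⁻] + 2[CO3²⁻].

CA = [HCO3⁻] + 2[CO3²⁻] = (α₁ + 2α₂)·DIC
At pH 6.63: [H⁺]/K1 = 10^-0.22 = 0.60256, K2/[H⁺] = 10^-3.70 = 0.00019953
α₁ = 1/(1 + 0.60256 + 0.00019953) = 1/1.6028 = 0.6239; α₂ = α₁·K2/[H⁺] = 0.0001245
α₁ + 2α₂ = 0.6242
CA = 0.6242 × 2.24 = 1.40 mmol/L

CA = 1.40 mmol/L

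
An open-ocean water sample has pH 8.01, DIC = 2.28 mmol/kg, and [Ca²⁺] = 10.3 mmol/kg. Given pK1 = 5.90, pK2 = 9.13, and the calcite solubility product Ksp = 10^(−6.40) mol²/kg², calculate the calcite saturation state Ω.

α₂ = 1 / (1 + [H⁺]/K2 + [H⁺]²/(K1K2)) = 1 / (1 + 10^+1.12 + 10^-0.99)
   = 1 / (1 + 13.183 + 0.10233) = 1/14.285 = 0.07000
[CO3²⁻] = α₂ × DIC = 0.07000 × 2.28 = 0.1596 mmol/kg
Ksp = 10^(−6.40) = 3.981×10^-7
Ω = [Ca²⁺][CO3²⁻]/Ksp = (10.3×10^-3)(1.596×10^-4) / 3.981×10^-7 = 4.13

Ω = 4.13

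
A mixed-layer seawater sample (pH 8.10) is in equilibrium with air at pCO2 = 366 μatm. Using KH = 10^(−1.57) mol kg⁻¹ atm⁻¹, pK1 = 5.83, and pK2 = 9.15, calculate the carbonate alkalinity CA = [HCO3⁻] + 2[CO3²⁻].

[CO2*] = KH · pCO2 = 10^(−1.57) × 366×10^-6 = 9.851×10^-6 mol/kg
α₀ = 1/(1 + K1/[H⁺] + K1K2/[H⁺]²) = 1/(1 + 10^+2.27 + 10^+1.22) = 0.004907
DIC = [CO2*]/α₀ = 9.851×10^-6 / 0.004907 = 2.008 mmol/kg
CA = (α₁ + 2α₂)·DIC = (0.9137 + 2×0.08143) × 2.008 = 2.16 mmol/kg

CA = 2.16 mmol/kg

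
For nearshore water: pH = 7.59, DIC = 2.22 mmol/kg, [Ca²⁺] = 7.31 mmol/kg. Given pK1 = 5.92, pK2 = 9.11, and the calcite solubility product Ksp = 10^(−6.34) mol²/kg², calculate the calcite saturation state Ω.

α₂ = 1 / (1 + [H⁺]/K2 + [H⁺]²/(K1K2)) = 1 / (1 + 10^+1.52 + 10^-0.15)
   = 1 / (1 + 33.113 + 0.70795) = 1/34.821 = 0.02872
[CO3²⁻] = α₂ × DIC = 0.02872 × 2.22 = 0.06375 mmol/kg
Ksp = 10^(−6.34) = 4.571×10^-7
Ω = [Ca²⁺][CO3²⁻]/Ksp = (7.31×10^-3)(6.375×10^-5) / 4.571×10^-7 = 1.02

Ω = 1.02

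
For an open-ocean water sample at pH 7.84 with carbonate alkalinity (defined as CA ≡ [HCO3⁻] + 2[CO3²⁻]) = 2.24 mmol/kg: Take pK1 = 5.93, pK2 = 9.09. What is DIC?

CA = [HCO3⁻] + 2[CO3²⁻] = (α₁ + 2α₂)·DIC
At pH 7.84: [H⁺]/K1 = 10^-1.91 = 0.012303, K2/[H⁺] = 10^-1.25 = 0.056234
α₁ = 1/(1 + 0.012303 + 0.056234) = 1/1.0685 = 0.9359; α₂ = α₁·K2/[H⁺] = 0.05263
α₁ + 2α₂ = 1.0411
DIC = CA / (α₁ + 2α₂) = 2.24 / 1.0411 = 2.15 mmol/kg

DIC = 2.15 mmol/kg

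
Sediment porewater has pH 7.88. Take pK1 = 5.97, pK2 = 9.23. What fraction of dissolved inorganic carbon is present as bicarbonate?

α₁ = 0.946

α₁ = 1 / (1 + [H⁺]/K1 + K2/[H⁺]) = 1 / (1 + 10^-1.91 + 10^-1.35)
   = 1 / (1 + 0.012303 + 0.044668) = 1/1.0570 = 0.9461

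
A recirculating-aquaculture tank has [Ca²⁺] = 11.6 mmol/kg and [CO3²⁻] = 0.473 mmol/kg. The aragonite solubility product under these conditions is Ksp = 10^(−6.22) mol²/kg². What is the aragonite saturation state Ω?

Ω = 9.11

Ksp = 10^(−6.22) = 6.026×10^-7
Ω = [Ca²⁺][CO3²⁻]/Ksp = (11.6×10^-3)(0.473×10^-3) / 6.026×10^-7 = 9.11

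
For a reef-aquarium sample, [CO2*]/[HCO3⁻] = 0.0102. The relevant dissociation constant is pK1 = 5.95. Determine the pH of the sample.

pH = 7.94

From K1 = [H⁺][HCO3⁻]/[CO2*]:  pH = pK1 − log₁₀([CO2*]/[HCO3⁻])
log₁₀(0.0102) = -1.991
pH = 5.95 − (-1.991) = 7.94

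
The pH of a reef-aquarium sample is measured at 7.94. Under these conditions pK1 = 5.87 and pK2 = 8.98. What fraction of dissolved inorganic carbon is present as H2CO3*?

α₀ = 1 / (1 + K1/[H⁺] + K1K2/[H⁺]²) = 1 / (1 + 10^+2.07 + 10^+1.03)
   = 1 / (1 + 117.49 + 10.715) = 1/129.20 = 0.007740

α₀ = 0.00774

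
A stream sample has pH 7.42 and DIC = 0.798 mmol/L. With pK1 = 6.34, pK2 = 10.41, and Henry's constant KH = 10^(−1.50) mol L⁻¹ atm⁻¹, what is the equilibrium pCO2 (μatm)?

pCO2 = 1940 μatm

α₀ = 1 / (1 + K1/[H⁺] + K1K2/[H⁺]²) = 1 / (1 + 10^+1.08 + 10^-1.91)
   = 1 / (1 + 12.023 + 0.012303) = 1/13.035 = 0.07672
[CO2*] = α₀ × DIC = 0.07672 × 0.798 = 0.06122 mmol/L
pCO2 = [CO2*]/KH = 6.122×10^-5 / 3.162×10^-2 = 1940 μatm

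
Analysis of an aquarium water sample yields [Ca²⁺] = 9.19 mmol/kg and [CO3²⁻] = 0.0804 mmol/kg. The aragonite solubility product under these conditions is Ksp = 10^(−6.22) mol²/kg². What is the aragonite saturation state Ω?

Ω = 1.23

Ksp = 10^(−6.22) = 6.026×10^-7
Ω = [Ca²⁺][CO3²⁻]/Ksp = (9.19×10^-3)(0.0804×10^-3) / 6.026×10^-7 = 1.23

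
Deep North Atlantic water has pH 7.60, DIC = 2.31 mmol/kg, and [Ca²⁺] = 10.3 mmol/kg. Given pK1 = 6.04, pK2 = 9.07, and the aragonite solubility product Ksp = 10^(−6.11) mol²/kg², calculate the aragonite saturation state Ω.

Ω = 0.978

α₂ = 1 / (1 + [H⁺]/K2 + [H⁺]²/(K1K2)) = 1 / (1 + 10^+1.47 + 10^-0.09)
   = 1 / (1 + 29.512 + 0.81283) = 1/31.325 = 0.03192
[CO3²⁻] = α₂ × DIC = 0.03192 × 2.31 = 0.07374 mmol/kg
Ksp = 10^(−6.11) = 7.762×10^-7
Ω = [Ca²⁺][CO3²⁻]/Ksp = (10.3×10^-3)(7.374×10^-5) / 7.762×10^-7 = 0.978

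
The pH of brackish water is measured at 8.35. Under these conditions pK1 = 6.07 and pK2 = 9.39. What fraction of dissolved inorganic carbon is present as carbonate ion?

α₂ = 0.0832

α₂ = 1 / (1 + [H⁺]/K2 + [H⁺]²/(K1K2)) = 1 / (1 + 10^+1.04 + 10^-1.24)
   = 1 / (1 + 10.965 + 0.057544) = 1/12.022 = 0.08318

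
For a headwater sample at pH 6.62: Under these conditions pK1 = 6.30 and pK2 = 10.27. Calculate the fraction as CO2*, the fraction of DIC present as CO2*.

α₀ = 0.324

α₀ = 1 / (1 + K1/[H⁺] + K1K2/[H⁺]²) = 1 / (1 + 10^+0.32 + 10^-3.33)
   = 1 / (1 + 2.0893 + 0.00046774) = 1/3.0898 = 0.3236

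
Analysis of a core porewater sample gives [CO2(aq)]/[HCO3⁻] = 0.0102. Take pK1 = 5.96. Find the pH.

From K1 = [H⁺][HCO3⁻]/[CO2(aq)]:  pH = pK1 − log₁₀([CO2(aq)]/[HCO3⁻])
log₁₀(0.0102) = -1.991
pH = 5.96 − (-1.991) = 7.95

pH = 7.95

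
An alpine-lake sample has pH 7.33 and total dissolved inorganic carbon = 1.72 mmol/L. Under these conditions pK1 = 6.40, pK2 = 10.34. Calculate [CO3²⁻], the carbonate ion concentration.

α₂ = 1 / (1 + [H⁺]/K2 + [H⁺]²/(K1K2)) = 1 / (1 + 10^+3.01 + 10^+2.08)
   = 1 / (1 + 1023.3 + 120.23) = 1/1144.5 = 0.0008737
[CO3²⁻] = α₂ × DIC = 0.0008737 × 1.72 = 0.00150 mmol/L = 1.50 μmol/L

[CO3²⁻] = 1.50 μmol/L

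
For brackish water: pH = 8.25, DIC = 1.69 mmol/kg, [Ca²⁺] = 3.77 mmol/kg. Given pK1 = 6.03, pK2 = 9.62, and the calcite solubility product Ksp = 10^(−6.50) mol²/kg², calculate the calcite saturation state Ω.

α₂ = 1 / (1 + [H⁺]/K2 + [H⁺]²/(K1K2)) = 1 / (1 + 10^+1.37 + 10^-0.85)
   = 1 / (1 + 23.442 + 0.14125) = 1/24.584 = 0.04068
[CO3²⁻] = α₂ × DIC = 0.04068 × 1.69 = 0.06875 mmol/kg
Ksp = 10^(−6.50) = 3.162×10^-7
Ω = [Ca²⁺][CO3²⁻]/Ksp = (3.77×10^-3)(6.875×10^-5) / 3.162×10^-7 = 0.820

Ω = 0.820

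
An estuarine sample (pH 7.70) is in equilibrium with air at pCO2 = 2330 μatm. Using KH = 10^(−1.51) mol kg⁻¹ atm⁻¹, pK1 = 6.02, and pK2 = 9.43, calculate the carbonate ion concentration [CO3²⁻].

[CO3²⁻] = 0.0642 mmol/kg

[CO2*] = KH · pCO2 = 10^(−1.51) × 2330×10^-6 = 7.200×10^-5 mol/kg
α₀ = 1/(1 + K1/[H⁺] + K1K2/[H⁺]²) = 1/(1 + 10^+1.68 + 10^-0.05) = 0.02010
DIC = [CO2*]/α₀ = 7.200×10^-5 / 0.02010 = 3.582 mmol/kg
[CO3²⁻] = α₂·DIC; α₂ = 0.01791, so [CO3²⁻] = 0.01791 × 3.582 = 0.0642 mmol/kg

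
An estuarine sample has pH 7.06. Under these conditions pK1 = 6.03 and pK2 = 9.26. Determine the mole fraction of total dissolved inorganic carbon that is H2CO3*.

α₀ = 0.0849

α₀ = 1 / (1 + K1/[H⁺] + K1K2/[H⁺]²) = 1 / (1 + 10^+1.03 + 10^-1.17)
   = 1 / (1 + 10.715 + 0.067608) = 1/11.783 = 0.08487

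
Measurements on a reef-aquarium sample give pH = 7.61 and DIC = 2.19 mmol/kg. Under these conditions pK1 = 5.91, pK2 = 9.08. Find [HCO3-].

α₁ = 1 / (1 + [H⁺]/K1 + K2/[H⁺]) = 1 / (1 + 10^-1.70 + 10^-1.47)
   = 1 / (1 + 0.019953 + 0.033884) = 1/1.0538 = 0.9489
[HCO3⁻] = α₁ × DIC = 0.9489 × 2.19 = 2.08 mmol/kg

[HCO3⁻] = 2.08 mmol/kg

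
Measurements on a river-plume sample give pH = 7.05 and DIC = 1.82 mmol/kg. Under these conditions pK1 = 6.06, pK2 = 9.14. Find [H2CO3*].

α₀ = 1 / (1 + K1/[H⁺] + K1K2/[H⁺]²) = 1 / (1 + 10^+0.99 + 10^-1.10)
   = 1 / (1 + 9.7724 + 0.079433) = 1/10.852 = 0.09215
[CO2*] = α₀ × DIC = 0.09215 × 1.82 = 0.168 mmol/kg

[CO2*] = 0.168 mmol/kg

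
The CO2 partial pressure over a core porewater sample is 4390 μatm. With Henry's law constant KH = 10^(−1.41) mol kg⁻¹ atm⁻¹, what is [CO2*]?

KH = 10^(−1.41) = 3.890×10^-2 mol kg⁻¹ atm⁻¹
[CO2*] = KH · pCO2 = 3.890×10^-2 × 4390×10^-6 atm = 1.71×10^-4 mol/kg

[CO2*] = 171 μmol/kg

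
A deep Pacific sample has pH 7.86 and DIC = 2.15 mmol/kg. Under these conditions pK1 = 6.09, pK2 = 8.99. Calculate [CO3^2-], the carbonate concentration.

α₂ = 1 / (1 + [H⁺]/K2 + [H⁺]²/(K1K2)) = 1 / (1 + 10^+1.13 + 10^-0.64)
   = 1 / (1 + 13.490 + 0.22909) = 1/14.719 = 0.06794
[CO3²⁻] = α₂ × DIC = 0.06794 × 2.15 = 0.146 mmol/kg

[CO3²⁻] = 0.146 mmol/kg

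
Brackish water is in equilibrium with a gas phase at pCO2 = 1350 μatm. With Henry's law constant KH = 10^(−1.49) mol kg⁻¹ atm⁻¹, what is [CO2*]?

KH = 10^(−1.49) = 3.236×10^-2 mol kg⁻¹ atm⁻¹
[CO2*] = KH · pCO2 = 3.236×10^-2 × 1350×10^-6 atm = 4.37×10^-5 mol/kg

[CO2*] = 43.7 μmol/kg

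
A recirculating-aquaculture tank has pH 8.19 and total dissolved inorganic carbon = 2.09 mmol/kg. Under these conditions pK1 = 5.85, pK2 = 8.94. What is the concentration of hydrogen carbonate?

α₁ = 1 / (1 + [H⁺]/K1 + K2/[H⁺]) = 1 / (1 + 10^-2.34 + 10^-0.75)
   = 1 / (1 + 0.0045709 + 0.17783) = 1/1.1824 = 0.8457
[HCO3⁻] = α₁ × DIC = 0.8457 × 2.09 = 1.77 mmol/kg

[HCO3⁻] = 1.77 mmol/kg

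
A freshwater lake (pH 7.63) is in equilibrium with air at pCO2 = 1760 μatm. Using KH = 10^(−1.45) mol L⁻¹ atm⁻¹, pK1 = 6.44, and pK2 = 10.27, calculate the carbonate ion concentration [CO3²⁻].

[CO2*] = KH · pCO2 = 10^(−1.45) × 1760×10^-6 = 6.245×10^-5 mol/L
α₀ = 1/(1 + K1/[H⁺] + K1K2/[H⁺]²) = 1/(1 + 10^+1.19 + 10^-1.45) = 0.06052
DIC = [CO2*]/α₀ = 6.245×10^-5 / 0.06052 = 1.032 mmol/L
[CO3²⁻] = α₂·DIC; α₂ = 0.002147, so [CO3²⁻] = 0.002147 × 1.032 = 0.00222 mmol/L = 2.22 μmol/L

[CO3²⁻] = 2.22 μmol/L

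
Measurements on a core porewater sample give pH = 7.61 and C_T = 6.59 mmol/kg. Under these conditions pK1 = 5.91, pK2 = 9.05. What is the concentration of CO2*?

[CO2*] = 0.124 mmol/kg

α₀ = 1 / (1 + K1/[H⁺] + K1K2/[H⁺]²) = 1 / (1 + 10^+1.70 + 10^+0.26)
   = 1 / (1 + 50.119 + 1.8197) = 1/52.938 = 0.01889
[CO2*] = α₀ × DIC = 0.01889 × 6.59 = 0.124 mmol/kg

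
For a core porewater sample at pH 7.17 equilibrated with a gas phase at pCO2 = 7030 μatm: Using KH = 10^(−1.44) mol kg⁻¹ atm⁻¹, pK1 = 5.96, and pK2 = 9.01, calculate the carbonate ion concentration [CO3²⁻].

[CO3²⁻] = 0.0598 mmol/kg

[CO2*] = KH · pCO2 = 10^(−1.44) × 7030×10^-6 = 2.552×10^-4 mol/kg
α₀ = 1/(1 + K1/[H⁺] + K1K2/[H⁺]²) = 1/(1 + 10^+1.21 + 10^-0.63) = 0.05730
DIC = [CO2*]/α₀ = 2.552×10^-4 / 0.05730 = 4.455 mmol/kg
[CO3²⁻] = α₂·DIC; α₂ = 0.01343, so [CO3²⁻] = 0.01343 × 4.455 = 0.0598 mmol/kg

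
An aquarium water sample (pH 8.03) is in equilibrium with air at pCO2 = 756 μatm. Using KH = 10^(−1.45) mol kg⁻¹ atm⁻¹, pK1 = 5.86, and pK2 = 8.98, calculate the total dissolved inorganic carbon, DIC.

DIC = 4.44 mmol/kg

[CO2*] = KH · pCO2 = 10^(−1.45) × 756×10^-6 = 2.682×10^-5 mol/kg
α₀ = 1/(1 + K1/[H⁺] + K1K2/[H⁺]²) = 1/(1 + 10^+2.17 + 10^+1.22) = 0.006042
DIC = [CO2*]/α₀ = 2.682×10^-5 / 0.006042 = 4.44 mmol/kg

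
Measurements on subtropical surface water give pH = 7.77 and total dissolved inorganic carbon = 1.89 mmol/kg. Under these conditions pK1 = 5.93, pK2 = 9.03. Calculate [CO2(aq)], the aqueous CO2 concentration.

[CO2*] = 0.0255 mmol/kg

α₀ = 1 / (1 + K1/[H⁺] + K1K2/[H⁺]²) = 1 / (1 + 10^+1.84 + 10^+0.58)
   = 1 / (1 + 69.183 + 3.8019) = 1/73.985 = 0.01352
[CO2*] = α₀ × DIC = 0.01352 × 1.89 = 0.0255 mmol/kg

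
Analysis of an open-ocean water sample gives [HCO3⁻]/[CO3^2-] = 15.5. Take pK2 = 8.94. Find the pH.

pH = 7.75

From K2 = [H⁺][CO3^2-]/[HCO3⁻]:  pH = pK2 − log₁₀([HCO3⁻]/[CO3^2-])
log₁₀(15.5) = +1.190
pH = 8.94 − (+1.190) = 7.75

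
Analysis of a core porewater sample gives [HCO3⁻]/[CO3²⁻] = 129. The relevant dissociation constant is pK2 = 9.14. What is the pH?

pH = 7.03

From K2 = [H⁺][CO3²⁻]/[HCO3⁻]:  pH = pK2 − log₁₀([HCO3⁻]/[CO3²⁻])
log₁₀(129) = +2.111
pH = 9.14 − (+2.111) = 7.03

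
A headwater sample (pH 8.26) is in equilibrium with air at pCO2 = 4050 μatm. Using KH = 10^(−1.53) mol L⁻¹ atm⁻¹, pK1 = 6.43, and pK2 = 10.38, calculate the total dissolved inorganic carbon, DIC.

[CO2*] = KH · pCO2 = 10^(−1.53) × 4050×10^-6 = 1.195×10^-4 mol/L
α₀ = 1/(1 + K1/[H⁺] + K1K2/[H⁺]²) = 1/(1 + 10^+1.83 + 10^-0.29) = 0.01447
DIC = [CO2*]/α₀ = 1.195×10^-4 / 0.01447 = 8.26 mmol/L

DIC = 8.26 mmol/L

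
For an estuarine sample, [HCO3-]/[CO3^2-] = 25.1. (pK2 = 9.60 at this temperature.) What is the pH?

From K2 = [H⁺][CO3^2-]/[HCO3-]:  pH = pK2 − log₁₀([HCO3-]/[CO3^2-])
log₁₀(25.1) = +1.400
pH = 9.60 − (+1.400) = 8.20

pH = 8.20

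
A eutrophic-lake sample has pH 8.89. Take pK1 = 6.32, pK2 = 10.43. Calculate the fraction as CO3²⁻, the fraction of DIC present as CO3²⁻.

α₂ = 1 / (1 + [H⁺]/K2 + [H⁺]²/(K1K2)) = 1 / (1 + 10^+1.54 + 10^-1.03)
   = 1 / (1 + 34.674 + 0.093325) = 1/35.767 = 0.02796

α₂ = 0.0280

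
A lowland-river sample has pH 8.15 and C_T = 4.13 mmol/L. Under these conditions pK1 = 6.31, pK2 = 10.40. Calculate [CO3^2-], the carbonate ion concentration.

[CO3²⁻] = 0.0228 mmol/L

α₂ = 1 / (1 + [H⁺]/K2 + [H⁺]²/(K1K2)) = 1 / (1 + 10^+2.25 + 10^+0.41)
   = 1 / (1 + 177.83 + 2.5704) = 1/181.40 = 0.005513
[CO3²⁻] = α₂ × DIC = 0.005513 × 4.13 = 0.0228 mmol/L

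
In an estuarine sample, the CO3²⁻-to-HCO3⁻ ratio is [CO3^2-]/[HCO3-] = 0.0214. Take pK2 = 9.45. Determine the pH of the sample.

pH = 7.78

From K2 = [H⁺][CO3^2-]/[HCO3-]:  pH = pK2 + log₁₀([CO3^2-]/[HCO3-])
log₁₀(0.0214) = -1.670
pH = 9.45 + (-1.670) = 7.78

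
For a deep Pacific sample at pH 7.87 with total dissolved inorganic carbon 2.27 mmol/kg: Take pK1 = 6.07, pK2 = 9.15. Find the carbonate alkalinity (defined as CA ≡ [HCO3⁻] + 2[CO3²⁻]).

CA = [HCO3⁻] + 2[CO3²⁻] = (α₁ + 2α₂)·DIC
At pH 7.87: [H⁺]/K1 = 10^-1.80 = 0.015849, K2/[H⁺] = 10^-1.28 = 0.052481
α₁ = 1/(1 + 0.015849 + 0.052481) = 1/1.0683 = 0.9360; α₂ = α₁·K2/[H⁺] = 0.04912
α₁ + 2α₂ = 1.0343
CA = 1.0343 × 2.27 = 2.35 mmol/kg

CA = 2.35 mmol/kg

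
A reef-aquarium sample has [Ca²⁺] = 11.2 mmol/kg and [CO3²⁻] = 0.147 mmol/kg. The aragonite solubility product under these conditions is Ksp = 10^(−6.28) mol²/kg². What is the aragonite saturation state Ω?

Ksp = 10^(−6.28) = 5.248×10^-7
Ω = [Ca²⁺][CO3²⁻]/Ksp = (11.2×10^-3)(0.147×10^-3) / 5.248×10^-7 = 3.14

Ω = 3.14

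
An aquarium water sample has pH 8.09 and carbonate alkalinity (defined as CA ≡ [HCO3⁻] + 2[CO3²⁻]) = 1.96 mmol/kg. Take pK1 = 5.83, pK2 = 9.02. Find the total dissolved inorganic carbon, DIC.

DIC = 1.78 mmol/kg

CA = [HCO3⁻] + 2[CO3²⁻] = (α₁ + 2α₂)·DIC
At pH 8.09: [H⁺]/K1 = 10^-2.26 = 0.0054954, K2/[H⁺] = 10^-0.93 = 0.11749
α₁ = 1/(1 + 0.0054954 + 0.11749) = 1/1.1230 = 0.8905; α₂ = α₁·K2/[H⁺] = 0.1046
α₁ + 2α₂ = 1.0997
DIC = CA / (α₁ + 2α₂) = 1.96 / 1.0997 = 1.78 mmol/kg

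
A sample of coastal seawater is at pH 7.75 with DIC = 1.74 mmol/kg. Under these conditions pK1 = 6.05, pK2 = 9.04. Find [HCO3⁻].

[HCO3⁻] = 1.62 mmol/kg

α₁ = 1 / (1 + [H⁺]/K1 + K2/[H⁺]) = 1 / (1 + 10^-1.70 + 10^-1.29)
   = 1 / (1 + 0.019953 + 0.051286) = 1/1.0712 = 0.9335
[HCO3⁻] = α₁ × DIC = 0.9335 × 1.74 = 1.62 mmol/kg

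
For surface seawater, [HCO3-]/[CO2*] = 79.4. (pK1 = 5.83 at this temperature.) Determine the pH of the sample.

pH = 7.73

From K1 = [H⁺][HCO3-]/[CO2*]:  pH = pK1 + log₁₀([HCO3-]/[CO2*])
log₁₀(79.4) = +1.900
pH = 5.83 + (+1.900) = 7.73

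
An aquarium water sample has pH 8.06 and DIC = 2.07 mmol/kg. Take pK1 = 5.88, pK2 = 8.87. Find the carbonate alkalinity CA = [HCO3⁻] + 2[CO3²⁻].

CA = [HCO3⁻] + 2[CO3²⁻] = (α₁ + 2α₂)·DIC
At pH 8.06: [H⁺]/K1 = 10^-2.18 = 0.0066069, K2/[H⁺] = 10^-0.81 = 0.15488
α₁ = 1/(1 + 0.0066069 + 0.15488) = 1/1.1615 = 0.8610; α₂ = α₁·K2/[H⁺] = 0.1333
α₁ + 2α₂ = 1.1277
CA = 1.1277 × 2.07 = 2.33 mmol/kg

CA = 2.33 mmol/kg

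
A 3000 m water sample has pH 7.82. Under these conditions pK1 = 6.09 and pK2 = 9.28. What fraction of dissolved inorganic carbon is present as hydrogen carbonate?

α₁ = 0.949

α₁ = 1 / (1 + [H⁺]/K1 + K2/[H⁺]) = 1 / (1 + 10^-1.73 + 10^-1.46)
   = 1 / (1 + 0.018621 + 0.034674) = 1/1.0533 = 0.9494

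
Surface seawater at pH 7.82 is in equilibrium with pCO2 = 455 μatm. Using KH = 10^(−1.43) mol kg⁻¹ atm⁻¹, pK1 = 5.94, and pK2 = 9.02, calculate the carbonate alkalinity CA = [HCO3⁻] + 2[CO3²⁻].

[CO2*] = KH · pCO2 = 10^(−1.43) × 455×10^-6 = 1.690×10^-5 mol/kg
α₀ = 1/(1 + K1/[H⁺] + K1K2/[H⁺]²) = 1/(1 + 10^+1.88 + 10^+0.68) = 0.01225
DIC = [CO2*]/α₀ = 1.690×10^-5 / 0.01225 = 1.380 mmol/kg
CA = (α₁ + 2α₂)·DIC = (0.9291 + 2×0.05862) × 1.380 = 1.44 mmol/kg

CA = 1.44 mmol/kg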